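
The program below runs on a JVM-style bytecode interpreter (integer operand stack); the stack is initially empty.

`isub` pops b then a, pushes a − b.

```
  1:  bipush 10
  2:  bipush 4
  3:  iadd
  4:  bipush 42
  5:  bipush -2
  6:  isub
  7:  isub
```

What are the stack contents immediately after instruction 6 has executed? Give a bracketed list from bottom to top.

[14, 44]

bipush 10 -> 10
bipush 4  -> 10 4
iadd      -> 14
bipush 42 -> 14 42
bipush -2 -> 14 42 -2
isub      -> 14 44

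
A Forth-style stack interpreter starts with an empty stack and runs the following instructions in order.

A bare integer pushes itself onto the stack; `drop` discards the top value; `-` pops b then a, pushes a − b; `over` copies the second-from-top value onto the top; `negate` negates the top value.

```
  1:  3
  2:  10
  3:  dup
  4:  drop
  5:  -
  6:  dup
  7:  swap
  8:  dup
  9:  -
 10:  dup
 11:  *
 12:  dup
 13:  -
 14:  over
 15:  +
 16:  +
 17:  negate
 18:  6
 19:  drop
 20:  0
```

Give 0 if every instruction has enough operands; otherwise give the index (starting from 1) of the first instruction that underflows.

0

3       [3]
10      [3, 10]
dup     [3, 10, 10]
drop    [3, 10]
-       [-7]
dup     [-7, -7]
swap    [-7, -7]
dup     [-7, -7, -7]
-       [-7, 0]
dup     [-7, 0, 0]
*       [-7, 0]
dup     [-7, 0, 0]
-       [-7, 0]
over    [-7, 0, -7]
+       [-7, -7]
+       [-14]
negate  [14]
6       [14, 6]
drop    [14]
0       [14, 0]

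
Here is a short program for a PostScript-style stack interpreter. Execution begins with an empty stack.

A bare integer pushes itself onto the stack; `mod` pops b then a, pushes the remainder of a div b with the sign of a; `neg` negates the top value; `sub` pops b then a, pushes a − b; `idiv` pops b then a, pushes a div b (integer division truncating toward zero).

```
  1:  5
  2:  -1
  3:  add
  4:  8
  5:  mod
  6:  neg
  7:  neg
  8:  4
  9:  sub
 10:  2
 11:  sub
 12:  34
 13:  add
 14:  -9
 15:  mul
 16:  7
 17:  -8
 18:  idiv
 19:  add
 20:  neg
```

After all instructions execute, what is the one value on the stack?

5    : 5
-1   : 5 -1
add  : 4
8    : 4 8
mod  : 4
neg  : -4
neg  : 4
4    : 4 4
sub  : 0
2    : 0 2
sub  : -2
34   : -2 34
add  : 32
-9   : 32 -9
mul  : -288
7    : -288 7
-8   : -288 7 -8
idiv : -288 0
add  : -288
neg  : 288

288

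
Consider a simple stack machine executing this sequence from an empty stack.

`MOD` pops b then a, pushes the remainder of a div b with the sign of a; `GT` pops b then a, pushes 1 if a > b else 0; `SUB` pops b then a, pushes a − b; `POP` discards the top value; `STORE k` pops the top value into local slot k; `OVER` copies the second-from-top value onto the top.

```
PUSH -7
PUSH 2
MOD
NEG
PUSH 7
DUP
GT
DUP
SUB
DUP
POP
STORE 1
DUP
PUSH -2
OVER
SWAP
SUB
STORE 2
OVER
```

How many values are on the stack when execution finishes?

PUSH -7 -> -7
PUSH 2  -> -7 2
MOD     -> -1
NEG     -> 1
PUSH 7  -> 1 7
DUP     -> 1 7 7
GT      -> 1 0
DUP     -> 1 0 0
SUB     -> 1 0
DUP     -> 1 0 0
POP     -> 1 0
STORE 1 -> 1
DUP     -> 1 1
PUSH -2 -> 1 1 -2
OVER    -> 1 1 -2 1
SWAP    -> 1 1 1 -2
SUB     -> 1 1 3
STORE 2 -> 1 1
OVER    -> 1 1 1

3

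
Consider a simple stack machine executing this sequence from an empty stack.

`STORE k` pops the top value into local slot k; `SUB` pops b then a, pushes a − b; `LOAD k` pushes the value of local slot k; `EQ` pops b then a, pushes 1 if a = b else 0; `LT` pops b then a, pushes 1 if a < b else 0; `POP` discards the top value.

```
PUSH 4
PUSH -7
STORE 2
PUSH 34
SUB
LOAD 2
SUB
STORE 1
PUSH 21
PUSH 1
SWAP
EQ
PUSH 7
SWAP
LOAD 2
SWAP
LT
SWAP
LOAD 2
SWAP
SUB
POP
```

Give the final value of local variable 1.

-23

PUSH 4  → [4]
PUSH -7 → [4, -7]
STORE 2 → [4]
PUSH 34 → [4, 34]
SUB     → [-30]
LOAD 2  → [-30, -7]
SUB     → [-23]
STORE 1 → []
PUSH 21 → [21]
PUSH 1  → [21, 1]
SWAP    → [1, 21]
EQ      → [0]
PUSH 7  → [0, 7]
SWAP    → [7, 0]
LOAD 2  → [7, 0, -7]
SWAP    → [7, -7, 0]
LT      → [7, 1]
SWAP    → [1, 7]
LOAD 2  → [1, 7, -7]
SWAP    → [1, -7, 7]
SUB     → [1, -14]
POP     → [1]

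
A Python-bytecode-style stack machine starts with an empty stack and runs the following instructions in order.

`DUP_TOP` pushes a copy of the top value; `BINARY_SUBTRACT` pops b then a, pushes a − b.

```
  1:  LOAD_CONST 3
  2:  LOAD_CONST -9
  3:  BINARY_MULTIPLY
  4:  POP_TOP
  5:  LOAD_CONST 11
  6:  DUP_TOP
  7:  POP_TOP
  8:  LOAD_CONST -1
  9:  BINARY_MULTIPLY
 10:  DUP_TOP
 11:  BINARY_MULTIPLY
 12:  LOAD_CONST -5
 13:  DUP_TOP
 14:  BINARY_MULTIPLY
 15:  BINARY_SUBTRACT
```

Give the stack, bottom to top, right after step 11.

LOAD_CONST 3     3
LOAD_CONST -9    3 -9
BINARY_MULTIPLY  -27
POP_TOP          (empty)
LOAD_CONST 11    11
DUP_TOP          11 11
POP_TOP          11
LOAD_CONST -1    11 -1
BINARY_MULTIPLY  -11
DUP_TOP          -11 -11
BINARY_MULTIPLY  121

[121]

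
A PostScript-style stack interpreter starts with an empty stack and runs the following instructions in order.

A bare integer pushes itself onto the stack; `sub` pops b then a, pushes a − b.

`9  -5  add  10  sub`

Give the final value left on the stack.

9   -> [9]
-5  -> [9, -5]
add -> [4]
10  -> [4, 10]
sub -> [-6]

-6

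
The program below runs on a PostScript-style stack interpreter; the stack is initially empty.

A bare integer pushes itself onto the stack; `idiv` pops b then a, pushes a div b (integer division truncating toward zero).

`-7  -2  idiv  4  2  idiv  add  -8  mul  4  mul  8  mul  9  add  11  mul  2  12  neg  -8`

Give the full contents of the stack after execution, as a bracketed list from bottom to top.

-7    [-7]
-2    [-7, -2]
idiv  [3]
4     [3, 4]
2     [3, 4, 2]
idiv  [3, 2]
add   [5]
-8    [5, -8]
mul   [-40]
4     [-40, 4]
mul   [-160]
8     [-160, 8]
mul   [-1280]
9     [-1280, 9]
add   [-1271]
11    [-1271, 11]
mul   [-13981]
2     [-13981, 2]
12    [-13981, 2, 12]
neg   [-13981, 2, -12]
-8    [-13981, 2, -12, -8]

[-13981, 2, -12, -8]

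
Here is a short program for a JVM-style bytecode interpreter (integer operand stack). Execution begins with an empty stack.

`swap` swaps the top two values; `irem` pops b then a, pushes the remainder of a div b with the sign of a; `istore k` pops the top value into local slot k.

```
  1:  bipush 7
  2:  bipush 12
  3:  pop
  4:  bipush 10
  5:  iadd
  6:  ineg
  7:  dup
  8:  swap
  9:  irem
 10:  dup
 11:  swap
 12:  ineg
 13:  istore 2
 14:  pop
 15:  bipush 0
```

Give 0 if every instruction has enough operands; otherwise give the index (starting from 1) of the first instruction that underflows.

0

bipush 7  → [7]
bipush 12 → [7, 12]
pop       → [7]
bipush 10 → [7, 10]
iadd      → [17]
ineg      → [-17]
dup       → [-17, -17]
swap      → [-17, -17]
irem      → [0]
dup       → [0, 0]
swap      → [0, 0]
ineg      → [0, 0]
istore 2  → [0]
pop       → []
bipush 0  → [0]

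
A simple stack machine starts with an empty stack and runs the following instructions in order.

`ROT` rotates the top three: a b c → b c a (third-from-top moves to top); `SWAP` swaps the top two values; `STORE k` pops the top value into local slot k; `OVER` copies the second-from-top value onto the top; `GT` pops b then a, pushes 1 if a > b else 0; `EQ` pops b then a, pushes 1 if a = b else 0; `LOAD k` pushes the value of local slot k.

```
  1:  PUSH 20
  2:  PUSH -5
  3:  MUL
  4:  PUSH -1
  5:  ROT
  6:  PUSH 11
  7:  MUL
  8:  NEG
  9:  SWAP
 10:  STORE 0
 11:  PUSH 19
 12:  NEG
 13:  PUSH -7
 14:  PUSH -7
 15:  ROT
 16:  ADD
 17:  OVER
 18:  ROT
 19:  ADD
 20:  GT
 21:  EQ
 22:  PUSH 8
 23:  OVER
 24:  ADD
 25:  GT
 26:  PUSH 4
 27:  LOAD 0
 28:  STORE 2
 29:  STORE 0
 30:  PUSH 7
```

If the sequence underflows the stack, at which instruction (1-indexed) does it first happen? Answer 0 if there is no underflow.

5

PUSH 20 -> [20]
PUSH -5 -> [20, -5]
MUL     -> [-100]
PUSH -1 -> [-100, -1]
ROT  — needs 3 operands, stack has 2 → underflow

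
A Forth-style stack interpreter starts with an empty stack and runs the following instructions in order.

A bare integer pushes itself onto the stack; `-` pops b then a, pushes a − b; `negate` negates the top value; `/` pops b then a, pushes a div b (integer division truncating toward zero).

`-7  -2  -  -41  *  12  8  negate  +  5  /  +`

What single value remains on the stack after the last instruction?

-7     -> [-7]
-2     -> [-7, -2]
-      -> [-5]
-41    -> [-5, -41]
*      -> [205]
12     -> [205, 12]
8      -> [205, 12, 8]
negate -> [205, 12, -8]
+      -> [205, 4]
5      -> [205, 4, 5]
/      -> [205, 0]
+      -> [205]

205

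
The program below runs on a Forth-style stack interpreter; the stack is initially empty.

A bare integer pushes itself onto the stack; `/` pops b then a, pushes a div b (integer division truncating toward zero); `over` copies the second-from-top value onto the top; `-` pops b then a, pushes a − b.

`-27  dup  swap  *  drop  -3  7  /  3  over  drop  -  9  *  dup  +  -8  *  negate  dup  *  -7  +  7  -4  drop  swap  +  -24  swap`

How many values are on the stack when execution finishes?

-27    → [-27]
dup    → [-27, -27]
swap   → [-27, -27]
*      → [729]
drop   → []
-3     → [-3]
7      → [-3, 7]
/      → [0]
3      → [0, 3]
over   → [0, 3, 0]
drop   → [0, 3]
-      → [-3]
9      → [-3, 9]
*      → [-27]
dup    → [-27, -27]
+      → [-54]
-8     → [-54, -8]
*      → [432]
negate → [-432]
dup    → [-432, -432]
*      → [186624]
-7     → [186624, -7]
+      → [186617]
7      → [186617, 7]
-4     → [186617, 7, -4]
drop   → [186617, 7]
swap   → [7, 186617]
+      → [186624]
-24    → [186624, -24]
swap   → [-24, 186624]

2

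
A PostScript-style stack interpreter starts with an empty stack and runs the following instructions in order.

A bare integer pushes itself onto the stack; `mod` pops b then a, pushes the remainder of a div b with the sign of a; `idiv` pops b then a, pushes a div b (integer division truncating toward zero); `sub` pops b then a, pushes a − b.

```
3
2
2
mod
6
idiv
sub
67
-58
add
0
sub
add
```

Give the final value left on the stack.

12

3    → 3
2    → 3 2
2    → 3 2 2
mod  → 3 0
6    → 3 0 6
idiv → 3 0
sub  → 3
67   → 3 67
-58  → 3 67 -58
add  → 3 9
0    → 3 9 0
sub  → 3 9
add  → 12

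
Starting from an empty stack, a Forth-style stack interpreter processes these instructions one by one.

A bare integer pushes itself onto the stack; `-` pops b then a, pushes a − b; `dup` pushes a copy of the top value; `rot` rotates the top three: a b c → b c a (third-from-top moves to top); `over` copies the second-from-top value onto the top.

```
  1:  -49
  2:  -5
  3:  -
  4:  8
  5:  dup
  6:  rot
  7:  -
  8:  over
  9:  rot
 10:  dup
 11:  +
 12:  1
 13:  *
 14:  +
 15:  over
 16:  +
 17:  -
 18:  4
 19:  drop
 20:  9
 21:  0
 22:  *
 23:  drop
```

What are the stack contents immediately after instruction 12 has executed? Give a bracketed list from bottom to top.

[52, 8, 16, 1]

-49  → -49
-5   → -49 -5
-    → -44
8    → -44 8
dup  → -44 8 8
rot  → 8 8 -44
-    → 8 52
over → 8 52 8
rot  → 52 8 8
dup  → 52 8 8 8
+    → 52 8 16
1    → 52 8 16 1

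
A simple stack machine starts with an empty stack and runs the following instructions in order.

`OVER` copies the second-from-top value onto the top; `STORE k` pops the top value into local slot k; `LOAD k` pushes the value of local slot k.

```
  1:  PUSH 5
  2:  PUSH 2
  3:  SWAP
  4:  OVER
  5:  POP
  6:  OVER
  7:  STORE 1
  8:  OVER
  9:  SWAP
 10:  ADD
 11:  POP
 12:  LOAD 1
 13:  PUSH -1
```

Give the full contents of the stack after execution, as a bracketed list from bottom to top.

[2, 2, -1]

PUSH 5  -> 5
PUSH 2  -> 5 2
SWAP    -> 2 5
OVER    -> 2 5 2
POP     -> 2 5
OVER    -> 2 5 2
STORE 1 -> 2 5
OVER    -> 2 5 2
SWAP    -> 2 2 5
ADD     -> 2 7
POP     -> 2
LOAD 1  -> 2 2
PUSH -1 -> 2 2 -1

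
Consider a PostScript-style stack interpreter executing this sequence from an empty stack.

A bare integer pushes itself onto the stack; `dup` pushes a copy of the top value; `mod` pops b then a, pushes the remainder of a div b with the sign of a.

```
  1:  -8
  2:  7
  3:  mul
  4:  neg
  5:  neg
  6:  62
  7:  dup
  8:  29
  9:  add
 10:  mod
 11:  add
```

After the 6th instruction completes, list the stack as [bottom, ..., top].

[-56, 62]

-8  → [-8]
7   → [-8, 7]
mul → [-56]
neg → [56]
neg → [-56]
62  → [-56, 62]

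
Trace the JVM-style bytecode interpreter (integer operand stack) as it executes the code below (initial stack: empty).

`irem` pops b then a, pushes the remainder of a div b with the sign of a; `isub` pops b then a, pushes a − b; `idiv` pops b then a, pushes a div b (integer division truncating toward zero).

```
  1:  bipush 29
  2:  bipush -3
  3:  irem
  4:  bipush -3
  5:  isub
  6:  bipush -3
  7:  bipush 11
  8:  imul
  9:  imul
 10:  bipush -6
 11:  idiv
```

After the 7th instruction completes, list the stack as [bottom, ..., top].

[5, -3, 11]

bipush 29 → 29
bipush -3 → 29 -3
irem      → 2
bipush -3 → 2 -3
isub      → 5
bipush -3 → 5 -3
bipush 11 → 5 -3 11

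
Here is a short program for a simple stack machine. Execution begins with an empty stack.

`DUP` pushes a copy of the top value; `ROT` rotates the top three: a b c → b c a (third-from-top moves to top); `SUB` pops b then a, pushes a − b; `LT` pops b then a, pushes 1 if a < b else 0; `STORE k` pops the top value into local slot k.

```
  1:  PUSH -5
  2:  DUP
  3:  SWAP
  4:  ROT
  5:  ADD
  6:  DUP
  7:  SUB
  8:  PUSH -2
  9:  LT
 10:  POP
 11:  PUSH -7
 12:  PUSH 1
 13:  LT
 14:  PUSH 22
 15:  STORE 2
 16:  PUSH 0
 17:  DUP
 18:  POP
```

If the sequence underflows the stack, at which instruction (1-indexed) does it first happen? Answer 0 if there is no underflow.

4

PUSH -5 -> -5
DUP     -> -5 -5
SWAP    -> -5 -5
ROT  — needs 3 operands, stack has 2 → underflow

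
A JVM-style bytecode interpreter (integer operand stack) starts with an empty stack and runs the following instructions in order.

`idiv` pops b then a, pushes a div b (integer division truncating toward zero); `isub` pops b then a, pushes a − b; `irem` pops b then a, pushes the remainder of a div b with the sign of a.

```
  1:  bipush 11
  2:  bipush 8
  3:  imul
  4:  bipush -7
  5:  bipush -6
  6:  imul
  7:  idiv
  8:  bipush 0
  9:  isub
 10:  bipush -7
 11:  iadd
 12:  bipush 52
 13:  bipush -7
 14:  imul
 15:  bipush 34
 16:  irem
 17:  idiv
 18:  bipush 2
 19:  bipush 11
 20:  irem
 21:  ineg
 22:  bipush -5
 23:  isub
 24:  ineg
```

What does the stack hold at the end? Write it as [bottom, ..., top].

bipush 11 → 11
bipush 8  → 11 8
imul      → 88
bipush -7 → 88 -7
bipush -6 → 88 -7 -6
imul      → 88 42
idiv      → 2
bipush 0  → 2 0
isub      → 2
bipush -7 → 2 -7
iadd      → -5
bipush 52 → -5 52
bipush -7 → -5 52 -7
imul      → -5 -364
bipush 34 → -5 -364 34
irem      → -5 -24
idiv      → 0
bipush 2  → 0 2
bipush 11 → 0 2 11
irem      → 0 2
ineg      → 0 -2
bipush -5 → 0 -2 -5
isub      → 0 3
ineg      → 0 -3

[0, -3]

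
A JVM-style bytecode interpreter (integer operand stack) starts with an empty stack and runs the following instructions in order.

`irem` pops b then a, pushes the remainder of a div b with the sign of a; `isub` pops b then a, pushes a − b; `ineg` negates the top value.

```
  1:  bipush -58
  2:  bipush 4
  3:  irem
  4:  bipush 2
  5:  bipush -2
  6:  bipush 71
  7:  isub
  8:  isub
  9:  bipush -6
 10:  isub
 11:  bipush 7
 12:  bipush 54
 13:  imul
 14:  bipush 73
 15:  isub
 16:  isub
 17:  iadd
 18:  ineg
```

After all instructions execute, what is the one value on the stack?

bipush -58 → [-58]
bipush 4   → [-58, 4]
irem       → [-2]
bipush 2   → [-2, 2]
bipush -2  → [-2, 2, -2]
bipush 71  → [-2, 2, -2, 71]
isub       → [-2, 2, -73]
isub       → [-2, 75]
bipush -6  → [-2, 75, -6]
isub       → [-2, 81]
bipush 7   → [-2, 81, 7]
bipush 54  → [-2, 81, 7, 54]
imul       → [-2, 81, 378]
bipush 73  → [-2, 81, 378, 73]
isub       → [-2, 81, 305]
isub       → [-2, -224]
iadd       → [-226]
ineg       → [226]

226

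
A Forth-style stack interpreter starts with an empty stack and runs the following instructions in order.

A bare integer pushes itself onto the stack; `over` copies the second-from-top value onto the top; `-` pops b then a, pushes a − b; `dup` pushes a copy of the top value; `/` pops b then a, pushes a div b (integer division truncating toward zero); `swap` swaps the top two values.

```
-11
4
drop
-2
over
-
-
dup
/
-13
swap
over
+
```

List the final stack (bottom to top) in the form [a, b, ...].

[-13, -12]

-11  : [-11]
4    : [-11, 4]
drop : [-11]
-2   : [-11, -2]
over : [-11, -2, -11]
-    : [-11, 9]
-    : [-20]
dup  : [-20, -20]
/    : [1]
-13  : [1, -13]
swap : [-13, 1]
over : [-13, 1, -13]
+    : [-13, -12]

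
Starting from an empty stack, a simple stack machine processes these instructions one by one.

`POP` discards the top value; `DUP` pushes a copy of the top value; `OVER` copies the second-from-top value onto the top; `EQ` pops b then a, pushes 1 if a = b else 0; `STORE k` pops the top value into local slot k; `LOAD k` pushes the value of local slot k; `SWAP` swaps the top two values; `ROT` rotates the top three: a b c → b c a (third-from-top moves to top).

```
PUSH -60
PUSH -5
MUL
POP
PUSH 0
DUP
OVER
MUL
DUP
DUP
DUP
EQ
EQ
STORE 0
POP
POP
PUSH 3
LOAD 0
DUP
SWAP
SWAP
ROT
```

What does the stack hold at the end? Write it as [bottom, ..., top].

PUSH -60  [-60]
PUSH -5   [-60, -5]
MUL       [300]
POP       []
PUSH 0    [0]
DUP       [0, 0]
OVER      [0, 0, 0]
MUL       [0, 0]
DUP       [0, 0, 0]
DUP       [0, 0, 0, 0]
DUP       [0, 0, 0, 0, 0]
EQ        [0, 0, 0, 1]
EQ        [0, 0, 0]
STORE 0   [0, 0]
POP       [0]
POP       []
PUSH 3    [3]
LOAD 0    [3, 0]
DUP       [3, 0, 0]
SWAP      [3, 0, 0]
SWAP      [3, 0, 0]
ROT       [0, 0, 3]

[0, 0, 3]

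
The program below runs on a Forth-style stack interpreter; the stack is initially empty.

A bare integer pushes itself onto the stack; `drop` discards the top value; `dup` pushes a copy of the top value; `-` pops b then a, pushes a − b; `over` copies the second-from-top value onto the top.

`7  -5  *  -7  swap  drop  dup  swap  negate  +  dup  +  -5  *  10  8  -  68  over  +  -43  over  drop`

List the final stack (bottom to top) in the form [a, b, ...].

7      -> 7
-5     -> 7 -5
*      -> -35
-7     -> -35 -7
swap   -> -7 -35
drop   -> -7
dup    -> -7 -7
swap   -> -7 -7
negate -> -7 7
+      -> 0
dup    -> 0 0
+      -> 0
-5     -> 0 -5
*      -> 0
10     -> 0 10
8      -> 0 10 8
-      -> 0 2
68     -> 0 2 68
over   -> 0 2 68 2
+      -> 0 2 70
-43    -> 0 2 70 -43
over   -> 0 2 70 -43 70
drop   -> 0 2 70 -43

[0, 2, 70, -43]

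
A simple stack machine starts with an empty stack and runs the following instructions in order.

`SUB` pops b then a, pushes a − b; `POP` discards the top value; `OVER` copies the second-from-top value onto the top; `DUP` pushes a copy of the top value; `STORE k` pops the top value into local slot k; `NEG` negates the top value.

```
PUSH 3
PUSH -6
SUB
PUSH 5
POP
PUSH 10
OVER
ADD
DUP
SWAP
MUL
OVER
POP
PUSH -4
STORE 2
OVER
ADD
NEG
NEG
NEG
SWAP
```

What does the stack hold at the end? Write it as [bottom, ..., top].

[-370, 9]

PUSH 3  -> [3]
PUSH -6 -> [3, -6]
SUB     -> [9]
PUSH 5  -> [9, 5]
POP     -> [9]
PUSH 10 -> [9, 10]
OVER    -> [9, 10, 9]
ADD     -> [9, 19]
DUP     -> [9, 19, 19]
SWAP    -> [9, 19, 19]
MUL     -> [9, 361]
OVER    -> [9, 361, 9]
POP     -> [9, 361]
PUSH -4 -> [9, 361, -4]
STORE 2 -> [9, 361]
OVER    -> [9, 361, 9]
ADD     -> [9, 370]
NEG     -> [9, -370]
NEG     -> [9, 370]
NEG     -> [9, -370]
SWAP    -> [-370, 9]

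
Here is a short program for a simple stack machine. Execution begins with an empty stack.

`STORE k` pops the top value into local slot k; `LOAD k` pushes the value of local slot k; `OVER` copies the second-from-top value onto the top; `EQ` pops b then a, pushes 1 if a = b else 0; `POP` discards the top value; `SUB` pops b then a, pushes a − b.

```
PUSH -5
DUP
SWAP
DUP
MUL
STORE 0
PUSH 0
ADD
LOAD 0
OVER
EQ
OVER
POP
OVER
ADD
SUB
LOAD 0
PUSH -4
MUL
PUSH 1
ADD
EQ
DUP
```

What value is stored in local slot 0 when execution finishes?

25

PUSH -5 → [-5]
DUP     → [-5, -5]
SWAP    → [-5, -5]
DUP     → [-5, -5, -5]
MUL     → [-5, 25]
STORE 0 → [-5]
PUSH 0  → [-5, 0]
ADD     → [-5]
LOAD 0  → [-5, 25]
OVER    → [-5, 25, -5]
EQ      → [-5, 0]
OVER    → [-5, 0, -5]
POP     → [-5, 0]
OVER    → [-5, 0, -5]
ADD     → [-5, -5]
SUB     → [0]
LOAD 0  → [0, 25]
PUSH -4 → [0, 25, -4]
MUL     → [0, -100]
PUSH 1  → [0, -100, 1]
ADD     → [0, -99]
EQ      → [0]
DUP     → [0, 0]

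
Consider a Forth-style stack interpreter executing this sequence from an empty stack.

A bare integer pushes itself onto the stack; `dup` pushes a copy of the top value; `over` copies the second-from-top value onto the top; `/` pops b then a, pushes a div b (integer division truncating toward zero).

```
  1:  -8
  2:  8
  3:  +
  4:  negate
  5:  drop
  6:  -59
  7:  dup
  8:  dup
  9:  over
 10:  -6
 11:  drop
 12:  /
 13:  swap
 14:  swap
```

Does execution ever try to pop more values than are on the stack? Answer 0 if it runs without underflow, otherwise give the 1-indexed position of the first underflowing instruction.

-8     : -8
8      : -8 8
+      : 0
negate : 0
drop   : (empty)
-59    : -59
dup    : -59 -59
dup    : -59 -59 -59
over   : -59 -59 -59 -59
-6     : -59 -59 -59 -59 -6
drop   : -59 -59 -59 -59
/      : -59 -59 1
swap   : -59 1 -59
swap   : -59 -59 1

0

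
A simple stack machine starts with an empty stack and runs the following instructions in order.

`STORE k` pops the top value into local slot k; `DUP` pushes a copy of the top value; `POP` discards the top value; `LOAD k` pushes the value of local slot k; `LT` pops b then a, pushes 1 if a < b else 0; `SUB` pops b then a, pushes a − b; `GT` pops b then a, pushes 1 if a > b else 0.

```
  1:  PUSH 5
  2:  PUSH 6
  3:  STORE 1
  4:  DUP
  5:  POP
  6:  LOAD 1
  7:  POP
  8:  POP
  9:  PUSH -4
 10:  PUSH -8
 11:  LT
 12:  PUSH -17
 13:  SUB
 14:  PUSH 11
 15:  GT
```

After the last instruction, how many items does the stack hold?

1

PUSH 5   → 5
PUSH 6   → 5 6
STORE 1  → 5
DUP      → 5 5
POP      → 5
LOAD 1   → 5 6
POP      → 5
POP      → (empty)
PUSH -4  → -4
PUSH -8  → -4 -8
LT       → 0
PUSH -17 → 0 -17
SUB      → 17
PUSH 11  → 17 11
GT       → 1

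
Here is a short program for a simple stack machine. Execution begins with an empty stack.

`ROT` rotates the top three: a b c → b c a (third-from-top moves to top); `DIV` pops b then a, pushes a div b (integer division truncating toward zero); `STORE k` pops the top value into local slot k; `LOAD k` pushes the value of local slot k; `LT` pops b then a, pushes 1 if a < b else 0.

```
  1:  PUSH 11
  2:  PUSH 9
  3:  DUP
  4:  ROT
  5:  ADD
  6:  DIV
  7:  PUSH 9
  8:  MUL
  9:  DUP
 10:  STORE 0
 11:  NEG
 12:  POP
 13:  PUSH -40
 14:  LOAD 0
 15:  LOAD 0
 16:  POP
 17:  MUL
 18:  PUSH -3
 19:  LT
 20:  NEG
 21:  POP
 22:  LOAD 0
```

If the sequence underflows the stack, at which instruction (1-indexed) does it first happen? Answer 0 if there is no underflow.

PUSH 11  → 11
PUSH 9   → 11 9
DUP      → 11 9 9
ROT      → 9 9 11
ADD      → 9 20
DIV      → 0
PUSH 9   → 0 9
MUL      → 0
DUP      → 0 0
STORE 0  → 0
NEG      → 0
POP      → (empty)
PUSH -40 → -40
LOAD 0   → -40 0
LOAD 0   → -40 0 0
POP      → -40 0
MUL      → 0
PUSH -3  → 0 -3
LT       → 0
NEG      → 0
POP      → (empty)
LOAD 0   → 0

0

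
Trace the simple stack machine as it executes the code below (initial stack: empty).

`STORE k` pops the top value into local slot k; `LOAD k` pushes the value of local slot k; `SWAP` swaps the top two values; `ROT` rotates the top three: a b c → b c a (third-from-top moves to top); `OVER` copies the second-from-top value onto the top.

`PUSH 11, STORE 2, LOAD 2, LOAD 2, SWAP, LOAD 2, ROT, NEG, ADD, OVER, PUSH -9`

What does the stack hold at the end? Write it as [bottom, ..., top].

PUSH 11 : 11
STORE 2 : (empty)
LOAD 2  : 11
LOAD 2  : 11 11
SWAP    : 11 11
LOAD 2  : 11 11 11
ROT     : 11 11 11
NEG     : 11 11 -11
ADD     : 11 0
OVER    : 11 0 11
PUSH -9 : 11 0 11 -9

[11, 0, 11, -9]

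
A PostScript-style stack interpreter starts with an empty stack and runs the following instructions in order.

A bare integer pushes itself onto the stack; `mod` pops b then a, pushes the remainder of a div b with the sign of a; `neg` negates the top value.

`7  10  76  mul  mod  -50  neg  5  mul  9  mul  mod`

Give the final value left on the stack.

7

7   -> 7
10  -> 7 10
76  -> 7 10 76
mul -> 7 760
mod -> 7
-50 -> 7 -50
neg -> 7 50
5   -> 7 50 5
mul -> 7 250
9   -> 7 250 9
mul -> 7 2250
mod -> 7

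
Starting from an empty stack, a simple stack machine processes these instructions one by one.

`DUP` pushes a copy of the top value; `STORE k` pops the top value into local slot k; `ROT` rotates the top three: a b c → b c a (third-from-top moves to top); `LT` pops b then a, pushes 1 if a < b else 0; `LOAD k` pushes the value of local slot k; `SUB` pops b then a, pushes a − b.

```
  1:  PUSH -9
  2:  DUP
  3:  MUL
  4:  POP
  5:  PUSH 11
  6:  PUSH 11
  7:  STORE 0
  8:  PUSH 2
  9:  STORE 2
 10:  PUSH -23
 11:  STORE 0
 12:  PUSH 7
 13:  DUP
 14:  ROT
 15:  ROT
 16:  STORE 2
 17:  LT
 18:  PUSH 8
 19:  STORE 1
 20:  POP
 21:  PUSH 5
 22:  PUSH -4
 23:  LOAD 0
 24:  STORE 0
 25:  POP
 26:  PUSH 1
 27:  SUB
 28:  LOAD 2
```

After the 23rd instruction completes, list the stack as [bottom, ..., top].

PUSH -9  : [-9]
DUP      : [-9, -9]
MUL      : [81]
POP      : []
PUSH 11  : [11]
PUSH 11  : [11, 11]
STORE 0  : [11]
PUSH 2   : [11, 2]
STORE 2  : [11]
PUSH -23 : [11, -23]
STORE 0  : [11]
PUSH 7   : [11, 7]
DUP      : [11, 7, 7]
ROT      : [7, 7, 11]
ROT      : [7, 11, 7]
STORE 2  : [7, 11]
LT       : [1]
PUSH 8   : [1, 8]
STORE 1  : [1]
POP      : []
PUSH 5   : [5]
PUSH -4  : [5, -4]
LOAD 0   : [5, -4, -23]

[5, -4, -23]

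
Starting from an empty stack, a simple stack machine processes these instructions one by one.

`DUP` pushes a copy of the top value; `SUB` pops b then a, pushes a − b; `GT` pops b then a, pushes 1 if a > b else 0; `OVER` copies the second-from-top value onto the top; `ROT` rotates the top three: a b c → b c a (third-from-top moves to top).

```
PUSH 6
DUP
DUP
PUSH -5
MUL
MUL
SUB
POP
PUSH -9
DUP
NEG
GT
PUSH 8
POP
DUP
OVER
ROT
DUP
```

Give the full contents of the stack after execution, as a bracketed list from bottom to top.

PUSH 6  -> 6
DUP     -> 6 6
DUP     -> 6 6 6
PUSH -5 -> 6 6 6 -5
MUL     -> 6 6 -30
MUL     -> 6 -180
SUB     -> 186
POP     -> (empty)
PUSH -9 -> -9
DUP     -> -9 -9
NEG     -> -9 9
GT      -> 0
PUSH 8  -> 0 8
POP     -> 0
DUP     -> 0 0
OVER    -> 0 0 0
ROT     -> 0 0 0
DUP     -> 0 0 0 0

[0, 0, 0, 0]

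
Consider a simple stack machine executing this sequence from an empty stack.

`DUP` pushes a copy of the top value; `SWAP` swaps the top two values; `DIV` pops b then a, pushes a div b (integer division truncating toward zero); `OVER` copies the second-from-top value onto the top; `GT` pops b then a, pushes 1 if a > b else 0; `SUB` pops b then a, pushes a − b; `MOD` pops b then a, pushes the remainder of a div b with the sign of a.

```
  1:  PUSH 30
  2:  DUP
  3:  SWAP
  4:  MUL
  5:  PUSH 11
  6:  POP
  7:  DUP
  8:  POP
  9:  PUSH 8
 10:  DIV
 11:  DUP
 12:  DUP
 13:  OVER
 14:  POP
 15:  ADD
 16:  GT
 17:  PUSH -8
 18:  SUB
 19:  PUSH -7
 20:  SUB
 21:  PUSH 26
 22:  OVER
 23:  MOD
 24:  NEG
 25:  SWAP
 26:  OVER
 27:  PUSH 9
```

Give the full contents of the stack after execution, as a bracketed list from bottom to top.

[-11, 15, -11, 9]

PUSH 30 : 30
DUP     : 30 30
SWAP    : 30 30
MUL     : 900
PUSH 11 : 900 11
POP     : 900
DUP     : 900 900
POP     : 900
PUSH 8  : 900 8
DIV     : 112
DUP     : 112 112
DUP     : 112 112 112
OVER    : 112 112 112 112
POP     : 112 112 112
ADD     : 112 224
GT      : 0
PUSH -8 : 0 -8
SUB     : 8
PUSH -7 : 8 -7
SUB     : 15
PUSH 26 : 15 26
OVER    : 15 26 15
MOD     : 15 11
NEG     : 15 -11
SWAP    : -11 15
OVER    : -11 15 -11
PUSH 9  : -11 15 -11 9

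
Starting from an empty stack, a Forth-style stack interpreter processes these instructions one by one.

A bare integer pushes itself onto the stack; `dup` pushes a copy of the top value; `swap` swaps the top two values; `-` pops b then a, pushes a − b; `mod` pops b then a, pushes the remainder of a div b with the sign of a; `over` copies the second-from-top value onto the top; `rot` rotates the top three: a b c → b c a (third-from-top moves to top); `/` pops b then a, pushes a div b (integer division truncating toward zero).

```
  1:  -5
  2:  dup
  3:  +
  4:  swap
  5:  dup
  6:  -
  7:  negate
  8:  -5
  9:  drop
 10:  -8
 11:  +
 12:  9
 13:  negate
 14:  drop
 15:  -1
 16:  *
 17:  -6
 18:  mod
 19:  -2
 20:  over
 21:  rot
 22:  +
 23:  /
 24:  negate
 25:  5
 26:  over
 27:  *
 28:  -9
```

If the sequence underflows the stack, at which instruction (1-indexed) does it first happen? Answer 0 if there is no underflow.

4

-5  → -5
dup → -5 -5
+   → -10
swap  — needs 2 operands, stack has 1 → underflow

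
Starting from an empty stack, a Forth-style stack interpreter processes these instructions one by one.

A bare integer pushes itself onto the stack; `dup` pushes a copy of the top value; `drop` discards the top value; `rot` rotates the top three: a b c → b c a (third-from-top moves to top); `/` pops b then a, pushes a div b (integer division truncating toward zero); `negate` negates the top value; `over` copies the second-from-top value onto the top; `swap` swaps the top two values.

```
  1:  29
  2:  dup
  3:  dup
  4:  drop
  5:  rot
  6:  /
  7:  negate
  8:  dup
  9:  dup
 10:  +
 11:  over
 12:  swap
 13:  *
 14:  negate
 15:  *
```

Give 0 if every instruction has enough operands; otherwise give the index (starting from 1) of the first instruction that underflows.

29   : [29]
dup  : [29, 29]
dup  : [29, 29, 29]
drop : [29, 29]
rot  — needs 3 operands, stack has 2 → underflow

5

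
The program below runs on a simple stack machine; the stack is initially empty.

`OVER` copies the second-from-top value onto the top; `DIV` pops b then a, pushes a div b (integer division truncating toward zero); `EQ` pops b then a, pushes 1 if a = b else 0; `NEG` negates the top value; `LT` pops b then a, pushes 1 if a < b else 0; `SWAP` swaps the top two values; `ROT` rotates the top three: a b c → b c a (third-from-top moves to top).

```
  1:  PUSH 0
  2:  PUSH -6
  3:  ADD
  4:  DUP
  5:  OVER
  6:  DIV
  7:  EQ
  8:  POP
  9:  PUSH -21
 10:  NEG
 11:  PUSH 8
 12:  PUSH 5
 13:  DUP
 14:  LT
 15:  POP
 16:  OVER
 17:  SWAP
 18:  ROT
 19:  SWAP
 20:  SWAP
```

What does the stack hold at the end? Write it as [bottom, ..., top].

PUSH 0   : [0]
PUSH -6  : [0, -6]
ADD      : [-6]
DUP      : [-6, -6]
OVER     : [-6, -6, -6]
DIV      : [-6, 1]
EQ       : [0]
POP      : []
PUSH -21 : [-21]
NEG      : [21]
PUSH 8   : [21, 8]
PUSH 5   : [21, 8, 5]
DUP      : [21, 8, 5, 5]
LT       : [21, 8, 0]
POP      : [21, 8]
OVER     : [21, 8, 21]
SWAP     : [21, 21, 8]
ROT      : [21, 8, 21]
SWAP     : [21, 21, 8]
SWAP     : [21, 8, 21]

[21, 8, 21]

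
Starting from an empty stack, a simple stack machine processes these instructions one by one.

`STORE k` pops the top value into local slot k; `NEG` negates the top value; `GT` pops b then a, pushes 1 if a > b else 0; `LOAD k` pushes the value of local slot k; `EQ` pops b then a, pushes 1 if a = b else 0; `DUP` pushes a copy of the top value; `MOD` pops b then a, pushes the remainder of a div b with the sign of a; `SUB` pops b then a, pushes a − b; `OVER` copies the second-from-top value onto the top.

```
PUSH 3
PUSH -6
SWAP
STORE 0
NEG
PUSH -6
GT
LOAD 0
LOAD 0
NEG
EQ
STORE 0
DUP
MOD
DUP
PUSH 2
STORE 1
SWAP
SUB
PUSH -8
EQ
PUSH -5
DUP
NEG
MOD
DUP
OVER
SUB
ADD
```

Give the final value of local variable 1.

PUSH 3  → 3
PUSH -6 → 3 -6
SWAP    → -6 3
STORE 0 → -6
NEG     → 6
PUSH -6 → 6 -6
GT      → 1
LOAD 0  → 1 3
LOAD 0  → 1 3 3
NEG     → 1 3 -3
EQ      → 1 0
STORE 0 → 1
DUP     → 1 1
MOD     → 0
DUP     → 0 0
PUSH 2  → 0 0 2
STORE 1 → 0 0
SWAP    → 0 0
SUB     → 0
PUSH -8 → 0 -8
EQ      → 0
PUSH -5 → 0 -5
DUP     → 0 -5 -5
NEG     → 0 -5 5
MOD     → 0 0
DUP     → 0 0 0
OVER    → 0 0 0 0
SUB     → 0 0 0
ADD     → 0 0

2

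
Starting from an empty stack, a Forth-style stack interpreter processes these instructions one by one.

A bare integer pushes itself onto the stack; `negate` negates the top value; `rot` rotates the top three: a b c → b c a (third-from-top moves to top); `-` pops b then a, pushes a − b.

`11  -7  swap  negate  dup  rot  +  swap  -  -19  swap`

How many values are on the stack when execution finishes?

2

11     : [11]
-7     : [11, -7]
swap   : [-7, 11]
negate : [-7, -11]
dup    : [-7, -11, -11]
rot    : [-11, -11, -7]
+      : [-11, -18]
swap   : [-18, -11]
-      : [-7]
-19    : [-7, -19]
swap   : [-19, -7]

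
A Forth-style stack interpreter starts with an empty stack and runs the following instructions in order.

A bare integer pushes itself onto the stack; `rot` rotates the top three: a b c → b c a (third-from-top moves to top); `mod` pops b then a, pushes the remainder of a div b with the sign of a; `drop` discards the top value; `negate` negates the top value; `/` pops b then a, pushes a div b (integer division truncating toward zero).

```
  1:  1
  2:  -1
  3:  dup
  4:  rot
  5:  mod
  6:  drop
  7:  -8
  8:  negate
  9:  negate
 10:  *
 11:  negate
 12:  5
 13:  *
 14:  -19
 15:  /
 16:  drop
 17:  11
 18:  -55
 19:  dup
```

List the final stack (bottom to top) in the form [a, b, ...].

[11, -55, -55]

1      → 1
-1     → 1 -1
dup    → 1 -1 -1
rot    → -1 -1 1
mod    → -1 0
drop   → -1
-8     → -1 -8
negate → -1 8
negate → -1 -8
*      → 8
negate → -8
5      → -8 5
*      → -40
-19    → -40 -19
/      → 2
drop   → (empty)
11     → 11
-55    → 11 -55
dup    → 11 -55 -55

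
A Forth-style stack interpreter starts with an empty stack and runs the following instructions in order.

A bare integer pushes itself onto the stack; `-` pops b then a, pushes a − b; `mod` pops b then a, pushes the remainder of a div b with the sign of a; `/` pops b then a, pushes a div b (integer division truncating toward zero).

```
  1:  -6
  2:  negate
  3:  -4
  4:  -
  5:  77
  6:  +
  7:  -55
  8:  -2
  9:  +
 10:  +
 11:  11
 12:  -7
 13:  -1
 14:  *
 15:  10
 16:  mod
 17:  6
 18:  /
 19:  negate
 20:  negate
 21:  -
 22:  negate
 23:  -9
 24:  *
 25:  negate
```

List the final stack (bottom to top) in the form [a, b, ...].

[30, -90]

-6     → -6
negate → 6
-4     → 6 -4
-      → 10
77     → 10 77
+      → 87
-55    → 87 -55
-2     → 87 -55 -2
+      → 87 -57
+      → 30
11     → 30 11
-7     → 30 11 -7
-1     → 30 11 -7 -1
*      → 30 11 7
10     → 30 11 7 10
mod    → 30 11 7
6      → 30 11 7 6
/      → 30 11 1
negate → 30 11 -1
negate → 30 11 1
-      → 30 10
negate → 30 -10
-9     → 30 -10 -9
*      → 30 90
negate → 30 -90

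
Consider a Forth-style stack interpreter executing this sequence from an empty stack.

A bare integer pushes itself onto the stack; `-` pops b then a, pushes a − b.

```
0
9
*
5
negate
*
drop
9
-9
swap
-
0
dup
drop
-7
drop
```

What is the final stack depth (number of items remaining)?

2

0      → [0]
9      → [0, 9]
*      → [0]
5      → [0, 5]
negate → [0, -5]
*      → [0]
drop   → []
9      → [9]
-9     → [9, -9]
swap   → [-9, 9]
-      → [-18]
0      → [-18, 0]
dup    → [-18, 0, 0]
drop   → [-18, 0]
-7     → [-18, 0, -7]
drop   → [-18, 0]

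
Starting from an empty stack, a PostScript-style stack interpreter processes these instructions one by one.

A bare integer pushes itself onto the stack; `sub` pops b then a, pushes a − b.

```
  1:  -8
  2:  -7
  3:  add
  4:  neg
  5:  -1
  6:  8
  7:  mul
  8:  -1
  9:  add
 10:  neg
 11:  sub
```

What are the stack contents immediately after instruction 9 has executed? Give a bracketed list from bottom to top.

-8  -> -8
-7  -> -8 -7
add -> -15
neg -> 15
-1  -> 15 -1
8   -> 15 -1 8
mul -> 15 -8
-1  -> 15 -8 -1
add -> 15 -9

[15, -9]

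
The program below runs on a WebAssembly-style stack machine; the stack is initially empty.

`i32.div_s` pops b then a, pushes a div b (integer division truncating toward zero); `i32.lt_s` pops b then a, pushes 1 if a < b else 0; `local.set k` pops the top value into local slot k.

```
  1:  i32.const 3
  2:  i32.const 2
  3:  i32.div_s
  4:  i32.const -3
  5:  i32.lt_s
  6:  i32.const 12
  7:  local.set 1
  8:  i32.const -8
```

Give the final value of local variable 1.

12

i32.const 3  → 3
i32.const 2  → 3 2
i32.div_s    → 1
i32.const -3 → 1 -3
i32.lt_s     → 0
i32.const 12 → 0 12
local.set 1  → 0
i32.const -8 → 0 -8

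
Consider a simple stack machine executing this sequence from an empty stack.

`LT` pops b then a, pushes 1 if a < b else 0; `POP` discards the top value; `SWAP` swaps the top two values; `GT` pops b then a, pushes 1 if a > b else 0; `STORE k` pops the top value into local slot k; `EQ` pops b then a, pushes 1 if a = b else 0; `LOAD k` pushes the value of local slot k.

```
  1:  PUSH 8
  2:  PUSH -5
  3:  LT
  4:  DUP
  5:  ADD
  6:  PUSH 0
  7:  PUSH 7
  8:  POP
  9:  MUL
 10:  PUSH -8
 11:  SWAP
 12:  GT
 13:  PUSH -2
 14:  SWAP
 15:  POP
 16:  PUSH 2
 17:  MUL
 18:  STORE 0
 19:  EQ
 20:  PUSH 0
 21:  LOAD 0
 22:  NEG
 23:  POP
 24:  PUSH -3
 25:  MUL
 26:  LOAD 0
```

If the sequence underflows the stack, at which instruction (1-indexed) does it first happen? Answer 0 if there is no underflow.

19

PUSH 8  → 8
PUSH -5 → 8 -5
LT      → 0
DUP     → 0 0
ADD     → 0
PUSH 0  → 0 0
PUSH 7  → 0 0 7
POP     → 0 0
MUL     → 0
PUSH -8 → 0 -8
SWAP    → -8 0
GT      → 0
PUSH -2 → 0 -2
SWAP    → -2 0
POP     → -2
PUSH 2  → -2 2
MUL     → -4
STORE 0 → (empty)
EQ  — needs 2 operands, stack has 0 → underflow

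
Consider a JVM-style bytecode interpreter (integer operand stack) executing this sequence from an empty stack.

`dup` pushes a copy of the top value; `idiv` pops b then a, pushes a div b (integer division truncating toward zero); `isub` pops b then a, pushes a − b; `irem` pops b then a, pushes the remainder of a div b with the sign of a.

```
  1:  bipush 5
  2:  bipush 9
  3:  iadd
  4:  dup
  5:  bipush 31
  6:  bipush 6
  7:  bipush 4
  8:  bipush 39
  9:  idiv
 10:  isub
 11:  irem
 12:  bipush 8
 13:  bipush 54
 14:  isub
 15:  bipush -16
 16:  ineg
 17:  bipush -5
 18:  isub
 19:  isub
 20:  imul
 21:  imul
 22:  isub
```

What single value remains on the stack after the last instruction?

bipush 5   -> 5
bipush 9   -> 5 9
iadd       -> 14
dup        -> 14 14
bipush 31  -> 14 14 31
bipush 6   -> 14 14 31 6
bipush 4   -> 14 14 31 6 4
bipush 39  -> 14 14 31 6 4 39
idiv       -> 14 14 31 6 0
isub       -> 14 14 31 6
irem       -> 14 14 1
bipush 8   -> 14 14 1 8
bipush 54  -> 14 14 1 8 54
isub       -> 14 14 1 -46
bipush -16 -> 14 14 1 -46 -16
ineg       -> 14 14 1 -46 16
bipush -5  -> 14 14 1 -46 16 -5
isub       -> 14 14 1 -46 21
isub       -> 14 14 1 -67
imul       -> 14 14 -67
imul       -> 14 -938
isub       -> 952

952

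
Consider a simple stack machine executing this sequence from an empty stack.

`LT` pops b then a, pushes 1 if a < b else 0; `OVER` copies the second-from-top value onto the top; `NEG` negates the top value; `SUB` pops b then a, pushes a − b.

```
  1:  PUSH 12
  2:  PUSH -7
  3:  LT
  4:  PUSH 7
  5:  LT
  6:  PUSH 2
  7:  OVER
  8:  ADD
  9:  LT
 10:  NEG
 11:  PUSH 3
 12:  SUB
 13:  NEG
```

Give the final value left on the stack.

4

PUSH 12 -> 12
PUSH -7 -> 12 -7
LT      -> 0
PUSH 7  -> 0 7
LT      -> 1
PUSH 2  -> 1 2
OVER    -> 1 2 1
ADD     -> 1 3
LT      -> 1
NEG     -> -1
PUSH 3  -> -1 3
SUB     -> -4
NEG     -> 4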